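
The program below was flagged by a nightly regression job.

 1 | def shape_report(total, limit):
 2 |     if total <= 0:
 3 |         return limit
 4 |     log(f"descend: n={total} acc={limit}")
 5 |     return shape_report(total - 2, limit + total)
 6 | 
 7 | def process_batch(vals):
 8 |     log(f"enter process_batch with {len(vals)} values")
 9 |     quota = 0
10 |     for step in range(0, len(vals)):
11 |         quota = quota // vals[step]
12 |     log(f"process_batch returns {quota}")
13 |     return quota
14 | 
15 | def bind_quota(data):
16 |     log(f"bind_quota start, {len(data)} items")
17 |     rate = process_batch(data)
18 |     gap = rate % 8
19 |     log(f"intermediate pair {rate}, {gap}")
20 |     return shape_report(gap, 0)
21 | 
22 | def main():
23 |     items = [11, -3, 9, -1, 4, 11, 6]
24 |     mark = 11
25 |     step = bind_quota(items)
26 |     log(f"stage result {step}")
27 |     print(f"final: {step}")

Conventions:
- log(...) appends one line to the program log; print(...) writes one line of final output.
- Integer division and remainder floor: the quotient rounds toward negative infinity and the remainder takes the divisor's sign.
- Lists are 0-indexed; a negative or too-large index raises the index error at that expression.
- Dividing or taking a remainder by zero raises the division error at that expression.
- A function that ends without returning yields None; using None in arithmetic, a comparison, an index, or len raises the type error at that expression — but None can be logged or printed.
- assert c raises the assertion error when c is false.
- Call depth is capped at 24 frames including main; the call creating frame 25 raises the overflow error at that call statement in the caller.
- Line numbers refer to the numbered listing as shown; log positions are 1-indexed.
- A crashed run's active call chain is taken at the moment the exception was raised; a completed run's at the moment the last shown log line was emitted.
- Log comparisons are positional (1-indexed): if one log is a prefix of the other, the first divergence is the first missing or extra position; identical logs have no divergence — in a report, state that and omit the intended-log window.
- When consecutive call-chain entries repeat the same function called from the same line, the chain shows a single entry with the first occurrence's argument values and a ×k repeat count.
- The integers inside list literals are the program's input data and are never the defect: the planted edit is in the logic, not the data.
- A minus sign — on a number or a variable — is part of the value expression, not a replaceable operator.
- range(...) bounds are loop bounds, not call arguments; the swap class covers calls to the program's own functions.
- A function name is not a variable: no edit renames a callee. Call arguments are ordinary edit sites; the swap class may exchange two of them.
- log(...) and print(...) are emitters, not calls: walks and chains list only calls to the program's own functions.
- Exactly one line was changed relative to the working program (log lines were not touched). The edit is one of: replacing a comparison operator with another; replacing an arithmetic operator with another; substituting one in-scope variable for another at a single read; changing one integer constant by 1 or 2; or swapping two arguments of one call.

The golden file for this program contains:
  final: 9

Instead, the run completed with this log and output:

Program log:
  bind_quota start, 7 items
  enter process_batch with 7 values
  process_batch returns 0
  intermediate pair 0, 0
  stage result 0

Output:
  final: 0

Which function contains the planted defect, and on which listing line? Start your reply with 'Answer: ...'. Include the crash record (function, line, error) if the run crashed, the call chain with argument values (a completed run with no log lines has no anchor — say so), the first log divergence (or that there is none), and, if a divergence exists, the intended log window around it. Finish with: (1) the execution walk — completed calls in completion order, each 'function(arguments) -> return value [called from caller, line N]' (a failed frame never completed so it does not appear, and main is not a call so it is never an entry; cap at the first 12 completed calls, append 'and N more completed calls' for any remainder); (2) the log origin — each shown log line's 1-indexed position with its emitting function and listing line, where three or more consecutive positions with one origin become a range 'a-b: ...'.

Answer: the defect is in process_batch at line 11.
Core observation: The earliest visible damage is log position 3 — 'process_batch returns 0' rather than the intended 'process_batch returns 37'.
Call chain: main.
First divergence: position 3 — the shown line 'process_batch returns 0' should read 'process_batch returns 37'.
Intended log window:
  1: bind_quota start, 7 items
  2: enter process_batch with 7 values
  3: process_batch returns 37
  4: intermediate pair 37, 5
Execution walk:
  process_batch([11, -3, 9, -1, 4, 11, 6]) -> 0  [called from bind_quota, line 17]
  shape_report(0, 0) -> 0  [called from bind_quota, line 20]
  bind_quota([11, -3, 9, -1, 4, 11, 6]) -> 0  [called from main, line 25]
Origin of each log line:
  1: from bind_quota, line 16
  2: from process_batch, line 8
  3: from process_batch, line 12
  4: from bind_quota, line 19
  5: from main, line 26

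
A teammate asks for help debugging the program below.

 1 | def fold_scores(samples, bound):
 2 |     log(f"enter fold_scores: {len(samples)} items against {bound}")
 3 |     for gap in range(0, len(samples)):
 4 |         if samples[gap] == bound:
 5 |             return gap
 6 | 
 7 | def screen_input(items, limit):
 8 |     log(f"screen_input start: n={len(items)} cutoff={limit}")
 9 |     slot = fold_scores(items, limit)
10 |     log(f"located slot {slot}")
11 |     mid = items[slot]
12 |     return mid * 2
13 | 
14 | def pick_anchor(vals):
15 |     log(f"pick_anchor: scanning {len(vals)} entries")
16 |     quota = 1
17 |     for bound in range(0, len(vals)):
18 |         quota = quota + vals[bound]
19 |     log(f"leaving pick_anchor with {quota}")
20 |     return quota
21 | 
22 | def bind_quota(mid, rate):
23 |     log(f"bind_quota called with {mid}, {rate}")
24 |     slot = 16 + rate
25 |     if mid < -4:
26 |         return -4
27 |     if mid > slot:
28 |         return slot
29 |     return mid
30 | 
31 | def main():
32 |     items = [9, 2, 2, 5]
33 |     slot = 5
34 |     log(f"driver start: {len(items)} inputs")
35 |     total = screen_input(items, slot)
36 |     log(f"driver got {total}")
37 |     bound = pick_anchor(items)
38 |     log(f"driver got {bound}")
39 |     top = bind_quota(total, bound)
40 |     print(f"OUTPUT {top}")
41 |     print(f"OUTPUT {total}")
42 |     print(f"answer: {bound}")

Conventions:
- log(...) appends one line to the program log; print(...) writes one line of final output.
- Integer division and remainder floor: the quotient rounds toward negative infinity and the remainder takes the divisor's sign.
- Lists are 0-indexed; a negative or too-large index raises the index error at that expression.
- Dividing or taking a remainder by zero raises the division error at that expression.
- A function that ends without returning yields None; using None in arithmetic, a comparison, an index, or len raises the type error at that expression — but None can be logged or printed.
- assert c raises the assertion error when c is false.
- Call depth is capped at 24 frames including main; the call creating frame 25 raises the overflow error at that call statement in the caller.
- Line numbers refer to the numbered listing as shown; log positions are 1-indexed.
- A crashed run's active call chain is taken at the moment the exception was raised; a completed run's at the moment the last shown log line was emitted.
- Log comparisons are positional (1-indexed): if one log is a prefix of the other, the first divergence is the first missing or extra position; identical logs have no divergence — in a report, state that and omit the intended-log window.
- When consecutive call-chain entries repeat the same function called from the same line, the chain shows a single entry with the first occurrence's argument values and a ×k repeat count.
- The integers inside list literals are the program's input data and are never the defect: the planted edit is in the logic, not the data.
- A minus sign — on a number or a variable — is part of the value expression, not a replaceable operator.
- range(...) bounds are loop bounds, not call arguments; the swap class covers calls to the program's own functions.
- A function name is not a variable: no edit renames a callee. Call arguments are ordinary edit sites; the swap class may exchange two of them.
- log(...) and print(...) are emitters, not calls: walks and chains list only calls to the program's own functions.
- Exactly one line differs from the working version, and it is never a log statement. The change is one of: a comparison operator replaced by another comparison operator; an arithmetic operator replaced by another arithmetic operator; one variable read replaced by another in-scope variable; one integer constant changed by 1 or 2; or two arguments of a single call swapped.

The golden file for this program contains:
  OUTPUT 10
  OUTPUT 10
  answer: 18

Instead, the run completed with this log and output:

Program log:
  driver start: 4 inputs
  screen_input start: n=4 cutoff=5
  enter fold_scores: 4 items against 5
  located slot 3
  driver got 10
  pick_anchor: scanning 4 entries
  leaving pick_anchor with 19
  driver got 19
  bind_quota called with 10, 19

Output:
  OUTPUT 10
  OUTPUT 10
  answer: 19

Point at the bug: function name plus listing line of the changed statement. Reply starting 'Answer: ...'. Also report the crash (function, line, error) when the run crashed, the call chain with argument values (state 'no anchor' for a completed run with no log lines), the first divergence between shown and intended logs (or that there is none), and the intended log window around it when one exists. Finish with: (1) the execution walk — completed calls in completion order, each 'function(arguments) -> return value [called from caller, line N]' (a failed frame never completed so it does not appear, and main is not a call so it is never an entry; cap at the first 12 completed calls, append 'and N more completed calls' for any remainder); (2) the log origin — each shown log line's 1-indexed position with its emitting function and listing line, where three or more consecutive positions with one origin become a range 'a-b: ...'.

Answer: the defect is in pick_anchor at line 16.
Key fact: Position 7 is the first bad log line: 'leaving pick_anchor with 19' should read 'leaving pick_anchor with 18'.
Call chain: main -> bind_quota(10, 19) (called at line 39).
First divergence: at position 7 the run shows 'leaving pick_anchor with 19' where the working version logs 'leaving pick_anchor with 18'.
Intended log window:
  5: driver got 10
  6: pick_anchor: scanning 4 entries
  7: leaving pick_anchor with 18
  8: driver got 18
Execution walk:
  fold_scores([9, 2, 2, 5], 5) -> 3  [called from screen_input, line 9]
  screen_input([9, 2, 2, 5], 5) -> 10  [called from main, line 35]
  pick_anchor([9, 2, 2, 5]) -> 19  [called from main, line 37]
  bind_quota(10, 19) -> 10  [called from main, line 39]
Log origins:
  1: emitted by main (line 34)
  2: emitted by screen_input (line 8)
  3: emitted by fold_scores (line 2)
  4: emitted by screen_input (line 10)
  5: emitted by main (line 36)
  6: emitted by pick_anchor (line 15)
  7: emitted by pick_anchor (line 19)
  8: emitted by main (line 38)
  9: emitted by bind_quota (line 23)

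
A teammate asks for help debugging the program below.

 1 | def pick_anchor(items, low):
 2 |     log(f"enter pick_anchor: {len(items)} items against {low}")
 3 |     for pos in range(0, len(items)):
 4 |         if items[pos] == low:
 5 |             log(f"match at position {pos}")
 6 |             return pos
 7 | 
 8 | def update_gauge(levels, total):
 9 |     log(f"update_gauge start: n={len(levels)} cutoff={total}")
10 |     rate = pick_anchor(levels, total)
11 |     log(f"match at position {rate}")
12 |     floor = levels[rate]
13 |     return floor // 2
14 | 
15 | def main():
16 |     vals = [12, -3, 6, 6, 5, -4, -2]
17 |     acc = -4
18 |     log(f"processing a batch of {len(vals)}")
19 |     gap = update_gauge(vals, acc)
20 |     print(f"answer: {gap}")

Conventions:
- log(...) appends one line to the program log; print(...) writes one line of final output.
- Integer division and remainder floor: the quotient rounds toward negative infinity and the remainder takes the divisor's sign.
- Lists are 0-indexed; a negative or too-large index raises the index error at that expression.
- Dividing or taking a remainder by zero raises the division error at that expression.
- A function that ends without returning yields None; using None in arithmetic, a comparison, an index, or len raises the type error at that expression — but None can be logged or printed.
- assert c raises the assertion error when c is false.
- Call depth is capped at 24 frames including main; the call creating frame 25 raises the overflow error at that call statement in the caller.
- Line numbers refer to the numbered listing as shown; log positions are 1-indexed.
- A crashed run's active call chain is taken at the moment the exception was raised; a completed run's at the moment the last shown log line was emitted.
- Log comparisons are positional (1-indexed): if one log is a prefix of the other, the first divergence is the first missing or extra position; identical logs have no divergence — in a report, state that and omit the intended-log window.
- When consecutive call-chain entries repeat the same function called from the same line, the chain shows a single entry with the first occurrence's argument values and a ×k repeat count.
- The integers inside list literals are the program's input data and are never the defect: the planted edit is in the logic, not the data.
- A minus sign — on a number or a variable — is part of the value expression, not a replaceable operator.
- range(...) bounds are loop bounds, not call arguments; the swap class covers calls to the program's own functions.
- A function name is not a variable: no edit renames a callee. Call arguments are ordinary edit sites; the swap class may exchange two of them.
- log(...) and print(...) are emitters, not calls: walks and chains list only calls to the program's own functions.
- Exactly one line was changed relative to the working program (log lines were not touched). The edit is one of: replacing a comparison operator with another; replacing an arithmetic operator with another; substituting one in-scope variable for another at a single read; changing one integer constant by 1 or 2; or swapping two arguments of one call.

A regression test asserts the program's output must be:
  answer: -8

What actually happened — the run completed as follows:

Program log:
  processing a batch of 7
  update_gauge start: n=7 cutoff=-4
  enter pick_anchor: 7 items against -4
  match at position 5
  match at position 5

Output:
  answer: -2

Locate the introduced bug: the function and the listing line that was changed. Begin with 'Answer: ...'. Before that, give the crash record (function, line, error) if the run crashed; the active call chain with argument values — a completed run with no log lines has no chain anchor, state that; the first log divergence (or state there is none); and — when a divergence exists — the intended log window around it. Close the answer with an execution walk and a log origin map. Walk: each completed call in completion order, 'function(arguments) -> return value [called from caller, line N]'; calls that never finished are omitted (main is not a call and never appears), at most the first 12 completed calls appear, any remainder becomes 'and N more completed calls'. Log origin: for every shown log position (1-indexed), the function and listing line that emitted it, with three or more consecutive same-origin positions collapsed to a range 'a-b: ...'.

Answer: the defect is in update_gauge at line 13.
Key observation: The two runs log identically and part ways only at the printed values.
Call chain: main -> update_gauge([12, -3, 6, 6, 5, -4, -2], -4) (called at line 19).
First divergence: there is none — every log position agrees.
Execution walk:
  pick_anchor([12, -3, 6, 6, 5, -4, -2], -4) -> 5  [called from update_gauge, line 10]
  update_gauge([12, -3, 6, 6, 5, -4, -2], -4) -> -2  [called from main, line 19]
Origin of each log line:
  1: emitted by main (line 18)
  2: emitted by update_gauge (line 9)
  3: emitted by pick_anchor (line 2)
  4: emitted by pick_anchor (line 5)
  5: emitted by update_gauge (line 11)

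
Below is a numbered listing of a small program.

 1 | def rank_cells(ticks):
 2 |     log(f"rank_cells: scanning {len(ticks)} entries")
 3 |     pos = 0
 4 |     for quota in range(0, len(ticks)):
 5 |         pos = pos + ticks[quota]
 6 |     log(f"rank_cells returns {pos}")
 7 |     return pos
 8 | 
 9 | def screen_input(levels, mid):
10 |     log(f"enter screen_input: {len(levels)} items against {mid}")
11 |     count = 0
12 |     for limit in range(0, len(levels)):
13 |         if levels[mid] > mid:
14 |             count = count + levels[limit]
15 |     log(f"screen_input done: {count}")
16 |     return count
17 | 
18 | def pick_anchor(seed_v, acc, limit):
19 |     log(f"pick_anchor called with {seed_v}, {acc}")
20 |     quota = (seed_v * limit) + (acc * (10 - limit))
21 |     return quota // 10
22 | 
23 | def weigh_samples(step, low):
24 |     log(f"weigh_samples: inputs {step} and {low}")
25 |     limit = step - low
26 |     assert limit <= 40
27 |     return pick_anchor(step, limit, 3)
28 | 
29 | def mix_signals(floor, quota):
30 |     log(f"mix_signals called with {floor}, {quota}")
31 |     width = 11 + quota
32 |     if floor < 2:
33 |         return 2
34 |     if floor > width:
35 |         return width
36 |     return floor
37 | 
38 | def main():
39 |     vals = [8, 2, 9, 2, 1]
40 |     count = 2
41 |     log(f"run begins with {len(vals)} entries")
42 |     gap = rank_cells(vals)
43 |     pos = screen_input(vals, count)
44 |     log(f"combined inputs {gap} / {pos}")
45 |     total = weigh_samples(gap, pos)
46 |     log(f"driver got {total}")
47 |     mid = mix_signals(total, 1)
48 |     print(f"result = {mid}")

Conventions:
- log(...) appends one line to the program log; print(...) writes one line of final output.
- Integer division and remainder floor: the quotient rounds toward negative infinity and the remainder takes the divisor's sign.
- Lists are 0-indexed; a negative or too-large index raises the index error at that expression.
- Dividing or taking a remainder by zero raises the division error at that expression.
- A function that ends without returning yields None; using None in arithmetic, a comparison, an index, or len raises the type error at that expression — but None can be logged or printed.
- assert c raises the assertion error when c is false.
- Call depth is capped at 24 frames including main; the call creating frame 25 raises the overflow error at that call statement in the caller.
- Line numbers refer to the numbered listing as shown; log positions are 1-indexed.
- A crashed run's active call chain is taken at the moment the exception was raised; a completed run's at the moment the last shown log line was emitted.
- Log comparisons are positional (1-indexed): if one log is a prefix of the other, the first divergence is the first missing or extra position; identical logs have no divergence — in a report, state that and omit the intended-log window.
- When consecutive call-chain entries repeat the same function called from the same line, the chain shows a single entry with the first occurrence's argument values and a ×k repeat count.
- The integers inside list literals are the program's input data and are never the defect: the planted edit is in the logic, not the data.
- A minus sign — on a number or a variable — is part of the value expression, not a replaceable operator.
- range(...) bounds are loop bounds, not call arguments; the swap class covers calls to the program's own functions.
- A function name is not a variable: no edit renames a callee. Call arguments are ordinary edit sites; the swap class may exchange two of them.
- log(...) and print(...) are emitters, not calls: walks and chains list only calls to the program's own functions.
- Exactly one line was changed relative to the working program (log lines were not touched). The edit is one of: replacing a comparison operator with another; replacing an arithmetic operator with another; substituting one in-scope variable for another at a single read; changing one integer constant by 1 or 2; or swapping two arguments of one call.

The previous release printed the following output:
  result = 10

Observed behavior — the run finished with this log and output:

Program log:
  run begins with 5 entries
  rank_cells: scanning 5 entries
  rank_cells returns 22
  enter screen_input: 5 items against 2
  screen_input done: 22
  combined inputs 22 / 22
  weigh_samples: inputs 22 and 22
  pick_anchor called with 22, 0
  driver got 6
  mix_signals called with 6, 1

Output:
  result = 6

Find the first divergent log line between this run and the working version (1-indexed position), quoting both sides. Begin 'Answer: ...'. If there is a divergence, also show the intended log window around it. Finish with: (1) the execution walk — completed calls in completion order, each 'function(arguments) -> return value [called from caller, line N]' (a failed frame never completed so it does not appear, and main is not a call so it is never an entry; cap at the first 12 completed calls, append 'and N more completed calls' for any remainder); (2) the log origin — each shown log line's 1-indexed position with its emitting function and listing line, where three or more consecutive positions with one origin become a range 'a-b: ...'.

Answer: at position 5 the run shows 'screen_input done: 22' where the working version logs 'screen_input done: 17'.
Intended log window:
  3: rank_cells returns 22
  4: enter screen_input: 5 items against 2
  5: screen_input done: 17
  6: combined inputs 22 / 17
Execution walk:
  rank_cells([8, 2, 9, 2, 1]) -> 22  [called from main, line 42]
  screen_input([8, 2, 9, 2, 1], 2) -> 22  [called from main, line 43]
  pick_anchor(22, 0, 3) -> 6  [called from weigh_samples, line 27]
  weigh_samples(22, 22) -> 6  [called from main, line 45]
  mix_signals(6, 1) -> 6  [called from main, line 47]
Log line origins:
  1: logged in main at line 41
  2: logged in rank_cells at line 2
  3: logged in rank_cells at line 6
  4: logged in screen_input at line 10
  5: logged in screen_input at line 15
  6: logged in main at line 44
  7: logged in weigh_samples at line 24
  8: logged in pick_anchor at line 19
  9: logged in main at line 46
  10: logged in mix_signals at line 30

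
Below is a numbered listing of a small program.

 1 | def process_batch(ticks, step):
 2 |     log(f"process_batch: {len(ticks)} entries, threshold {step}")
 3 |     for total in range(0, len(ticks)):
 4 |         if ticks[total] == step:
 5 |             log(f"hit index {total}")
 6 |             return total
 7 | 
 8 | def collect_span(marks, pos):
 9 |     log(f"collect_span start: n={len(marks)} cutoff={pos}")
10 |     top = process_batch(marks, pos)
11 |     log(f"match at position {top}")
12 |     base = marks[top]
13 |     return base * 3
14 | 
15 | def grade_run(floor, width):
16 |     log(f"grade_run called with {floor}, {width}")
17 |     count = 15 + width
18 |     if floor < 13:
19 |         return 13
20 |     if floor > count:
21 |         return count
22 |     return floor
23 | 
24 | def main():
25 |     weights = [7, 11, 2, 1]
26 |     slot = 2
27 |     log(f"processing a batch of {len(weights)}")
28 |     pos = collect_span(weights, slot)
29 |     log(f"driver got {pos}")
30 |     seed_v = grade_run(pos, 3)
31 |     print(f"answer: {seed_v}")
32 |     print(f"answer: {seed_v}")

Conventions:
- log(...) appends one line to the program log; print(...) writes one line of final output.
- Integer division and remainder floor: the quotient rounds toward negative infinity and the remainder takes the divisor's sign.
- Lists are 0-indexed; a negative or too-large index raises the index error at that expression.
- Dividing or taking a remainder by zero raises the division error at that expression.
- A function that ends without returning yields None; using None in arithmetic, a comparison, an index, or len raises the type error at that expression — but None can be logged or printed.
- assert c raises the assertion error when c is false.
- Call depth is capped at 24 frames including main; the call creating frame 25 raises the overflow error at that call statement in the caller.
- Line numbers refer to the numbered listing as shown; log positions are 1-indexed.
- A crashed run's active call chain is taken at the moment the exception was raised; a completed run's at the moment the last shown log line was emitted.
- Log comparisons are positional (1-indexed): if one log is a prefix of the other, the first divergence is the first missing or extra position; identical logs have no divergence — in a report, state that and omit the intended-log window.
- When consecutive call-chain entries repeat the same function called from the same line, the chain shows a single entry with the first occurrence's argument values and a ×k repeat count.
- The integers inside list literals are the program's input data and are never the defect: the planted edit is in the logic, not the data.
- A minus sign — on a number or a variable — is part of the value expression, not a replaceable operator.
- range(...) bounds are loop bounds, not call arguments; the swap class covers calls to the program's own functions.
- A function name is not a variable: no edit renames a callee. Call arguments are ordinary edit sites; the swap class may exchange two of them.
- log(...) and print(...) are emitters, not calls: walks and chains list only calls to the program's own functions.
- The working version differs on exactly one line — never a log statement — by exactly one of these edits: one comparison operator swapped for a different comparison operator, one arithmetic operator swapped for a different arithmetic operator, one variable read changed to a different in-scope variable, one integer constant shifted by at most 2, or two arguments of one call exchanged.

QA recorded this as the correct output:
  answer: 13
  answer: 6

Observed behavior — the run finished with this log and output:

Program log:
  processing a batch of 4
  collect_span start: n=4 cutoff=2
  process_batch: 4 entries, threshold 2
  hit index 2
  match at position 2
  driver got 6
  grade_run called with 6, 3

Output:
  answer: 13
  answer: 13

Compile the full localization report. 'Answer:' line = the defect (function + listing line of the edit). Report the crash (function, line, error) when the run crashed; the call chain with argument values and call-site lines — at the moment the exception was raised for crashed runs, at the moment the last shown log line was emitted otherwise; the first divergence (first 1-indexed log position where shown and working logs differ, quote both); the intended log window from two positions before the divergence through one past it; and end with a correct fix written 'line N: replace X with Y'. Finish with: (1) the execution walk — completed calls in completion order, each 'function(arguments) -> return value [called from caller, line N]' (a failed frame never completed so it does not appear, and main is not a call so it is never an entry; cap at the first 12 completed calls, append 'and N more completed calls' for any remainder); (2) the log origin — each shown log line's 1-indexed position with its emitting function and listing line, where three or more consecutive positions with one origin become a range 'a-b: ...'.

Answer: the defect is in main at line 32.
Key fact: Log streams are identical — the defect surfaces only in the printed output.
Call chain: main -> grade_run(6, 3) (called at line 30).
First divergence: none — the logs agree in full.
Execution walk:
  process_batch([7, 11, 2, 1], 2) -> 2  [called from collect_span, line 10]
  collect_span([7, 11, 2, 1], 2) -> 6  [called from main, line 28]
  grade_run(6, 3) -> 13  [called from main, line 30]
Log line origins:
  1: emitted by main (line 27)
  2: emitted by collect_span (line 9)
  3: emitted by process_batch (line 2)
  4: emitted by process_batch (line 5)
  5: emitted by collect_span (line 11)
  6: emitted by main (line 29)
  7: emitted by grade_run (line 16)
A correct fix: line 32: replace `seed_v` with `pos`.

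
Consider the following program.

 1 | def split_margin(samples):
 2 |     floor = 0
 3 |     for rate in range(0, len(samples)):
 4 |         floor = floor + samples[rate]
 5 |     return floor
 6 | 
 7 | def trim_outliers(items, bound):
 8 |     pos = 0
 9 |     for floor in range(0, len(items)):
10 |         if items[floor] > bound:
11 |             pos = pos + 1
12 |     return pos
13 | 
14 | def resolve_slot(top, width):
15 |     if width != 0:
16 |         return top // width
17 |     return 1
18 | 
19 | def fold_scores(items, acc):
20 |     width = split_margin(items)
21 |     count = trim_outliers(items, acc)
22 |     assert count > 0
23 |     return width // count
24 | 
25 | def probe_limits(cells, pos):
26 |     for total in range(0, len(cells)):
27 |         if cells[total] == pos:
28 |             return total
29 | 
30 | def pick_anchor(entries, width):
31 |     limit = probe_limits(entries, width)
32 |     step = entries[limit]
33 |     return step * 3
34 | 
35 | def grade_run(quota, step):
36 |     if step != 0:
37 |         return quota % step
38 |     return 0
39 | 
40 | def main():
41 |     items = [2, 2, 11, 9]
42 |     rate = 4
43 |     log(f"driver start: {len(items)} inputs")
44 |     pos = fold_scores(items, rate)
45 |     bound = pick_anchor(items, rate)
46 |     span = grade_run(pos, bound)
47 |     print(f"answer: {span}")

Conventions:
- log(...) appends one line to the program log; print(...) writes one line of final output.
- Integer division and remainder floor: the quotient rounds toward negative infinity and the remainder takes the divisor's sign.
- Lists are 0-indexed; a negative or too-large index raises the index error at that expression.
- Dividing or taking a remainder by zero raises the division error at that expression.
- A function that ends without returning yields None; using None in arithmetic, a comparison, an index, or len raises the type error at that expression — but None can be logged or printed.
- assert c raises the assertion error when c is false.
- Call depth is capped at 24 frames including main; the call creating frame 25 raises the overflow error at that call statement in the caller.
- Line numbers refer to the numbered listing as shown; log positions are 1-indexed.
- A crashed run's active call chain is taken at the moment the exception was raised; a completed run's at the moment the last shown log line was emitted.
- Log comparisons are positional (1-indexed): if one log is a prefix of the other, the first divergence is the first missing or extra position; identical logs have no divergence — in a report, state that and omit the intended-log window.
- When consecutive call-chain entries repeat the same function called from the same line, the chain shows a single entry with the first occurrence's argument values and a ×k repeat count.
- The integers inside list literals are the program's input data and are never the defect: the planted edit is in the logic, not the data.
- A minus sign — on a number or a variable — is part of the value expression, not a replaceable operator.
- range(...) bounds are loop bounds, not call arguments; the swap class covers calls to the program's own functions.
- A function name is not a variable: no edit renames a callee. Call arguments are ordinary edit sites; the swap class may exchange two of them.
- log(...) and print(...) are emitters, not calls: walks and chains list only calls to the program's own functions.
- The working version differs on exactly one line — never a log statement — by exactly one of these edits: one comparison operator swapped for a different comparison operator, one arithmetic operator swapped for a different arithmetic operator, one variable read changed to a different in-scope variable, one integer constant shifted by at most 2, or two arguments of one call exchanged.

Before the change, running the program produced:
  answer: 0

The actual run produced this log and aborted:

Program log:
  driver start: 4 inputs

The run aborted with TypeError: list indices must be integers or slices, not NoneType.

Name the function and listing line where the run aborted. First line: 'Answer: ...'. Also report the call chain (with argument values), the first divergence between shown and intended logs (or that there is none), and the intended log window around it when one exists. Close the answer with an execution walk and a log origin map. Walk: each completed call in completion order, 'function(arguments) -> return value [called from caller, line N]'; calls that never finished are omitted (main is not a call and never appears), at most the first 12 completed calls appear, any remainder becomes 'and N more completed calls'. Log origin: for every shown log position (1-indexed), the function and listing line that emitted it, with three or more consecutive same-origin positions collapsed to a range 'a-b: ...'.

Answer: the error was raised in pick_anchor, line 32.
Key observation: No log line differs; the crash is the first visible symptom.
Call chain: main -> pick_anchor([2, 2, 11, 9], 4) (called at line 45).
First divergence: none — the logs agree in full.
Execution walk:
  split_margin([2, 2, 11, 9]) -> 24  [called from fold_scores, line 20]
  trim_outliers([2, 2, 11, 9], 4) -> 2  [called from fold_scores, line 21]
  fold_scores([2, 2, 11, 9], 4) -> 12  [called from main, line 44]
  probe_limits([2, 2, 11, 9], 4) -> None  [called from pick_anchor, line 31]
Log origins:
  1 — main, line 43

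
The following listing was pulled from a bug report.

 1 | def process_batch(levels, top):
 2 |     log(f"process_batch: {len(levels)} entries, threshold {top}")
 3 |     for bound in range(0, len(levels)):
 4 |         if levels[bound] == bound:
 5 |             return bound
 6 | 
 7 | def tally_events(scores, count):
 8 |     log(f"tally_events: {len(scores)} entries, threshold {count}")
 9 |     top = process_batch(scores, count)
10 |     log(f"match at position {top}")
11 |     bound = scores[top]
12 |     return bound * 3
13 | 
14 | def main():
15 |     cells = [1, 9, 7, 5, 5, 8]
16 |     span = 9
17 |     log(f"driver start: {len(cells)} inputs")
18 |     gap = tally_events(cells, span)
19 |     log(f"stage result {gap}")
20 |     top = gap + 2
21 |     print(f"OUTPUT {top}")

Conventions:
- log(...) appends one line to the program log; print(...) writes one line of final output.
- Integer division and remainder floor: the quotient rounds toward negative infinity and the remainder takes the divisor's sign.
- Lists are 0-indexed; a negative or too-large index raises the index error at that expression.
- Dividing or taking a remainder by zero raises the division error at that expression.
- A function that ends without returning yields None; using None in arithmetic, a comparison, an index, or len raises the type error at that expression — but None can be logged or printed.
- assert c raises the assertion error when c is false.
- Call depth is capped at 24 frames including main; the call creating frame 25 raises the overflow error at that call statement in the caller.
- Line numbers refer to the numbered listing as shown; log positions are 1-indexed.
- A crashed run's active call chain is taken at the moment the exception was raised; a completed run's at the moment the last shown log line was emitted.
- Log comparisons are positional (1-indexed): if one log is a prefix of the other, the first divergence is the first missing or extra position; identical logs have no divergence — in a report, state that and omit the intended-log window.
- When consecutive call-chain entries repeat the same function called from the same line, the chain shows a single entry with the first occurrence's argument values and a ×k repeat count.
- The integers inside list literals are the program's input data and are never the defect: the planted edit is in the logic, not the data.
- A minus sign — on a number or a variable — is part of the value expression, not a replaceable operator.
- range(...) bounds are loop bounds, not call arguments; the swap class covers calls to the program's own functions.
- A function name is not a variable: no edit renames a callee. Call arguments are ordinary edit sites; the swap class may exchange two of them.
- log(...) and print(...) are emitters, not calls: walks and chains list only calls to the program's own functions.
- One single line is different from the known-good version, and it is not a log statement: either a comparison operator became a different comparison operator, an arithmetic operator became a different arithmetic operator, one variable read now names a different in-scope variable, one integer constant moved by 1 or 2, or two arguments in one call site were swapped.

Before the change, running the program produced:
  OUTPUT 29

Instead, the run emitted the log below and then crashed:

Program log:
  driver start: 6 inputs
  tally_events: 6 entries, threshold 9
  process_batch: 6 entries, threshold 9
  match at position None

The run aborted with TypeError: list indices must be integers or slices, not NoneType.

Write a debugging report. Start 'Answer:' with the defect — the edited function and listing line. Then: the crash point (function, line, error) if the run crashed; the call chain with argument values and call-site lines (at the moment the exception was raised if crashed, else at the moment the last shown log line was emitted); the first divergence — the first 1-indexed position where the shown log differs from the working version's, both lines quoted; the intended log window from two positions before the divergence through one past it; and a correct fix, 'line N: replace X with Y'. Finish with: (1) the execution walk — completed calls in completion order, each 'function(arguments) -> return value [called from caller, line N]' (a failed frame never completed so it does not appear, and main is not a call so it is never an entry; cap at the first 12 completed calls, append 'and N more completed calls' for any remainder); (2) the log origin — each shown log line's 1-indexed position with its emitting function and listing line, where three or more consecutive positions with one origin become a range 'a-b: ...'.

Answer: the defect is in process_batch at line 4.
Key fact: At log position 4 the runs split — shown 'match at position None', but the working version logs 'match at position 1'.
Crash: tally_events, line 11, TypeError.
Call chain: main -> tally_events([1, 9, 7, 5, 5, 8], 9) (called at line 18).
First divergence: position 4 — shown 'match at position None', intended 'match at position 1'.
Intended log window:
  2: tally_events: 6 entries, threshold 9
  3: process_batch: 6 entries, threshold 9
  4: match at position 1
  5: stage result 27
Execution walk:
  process_batch([1, 9, 7, 5, 5, 8], 9) -> None  [called from tally_events, line 9]
Origin of each log line:
  1: from main, line 17
  2: from tally_events, line 8
  3: from process_batch, line 2
  4: from tally_events, line 10
A correct fix: line 4: replace `levels[bound] == bound` with `levels[bound] == top`.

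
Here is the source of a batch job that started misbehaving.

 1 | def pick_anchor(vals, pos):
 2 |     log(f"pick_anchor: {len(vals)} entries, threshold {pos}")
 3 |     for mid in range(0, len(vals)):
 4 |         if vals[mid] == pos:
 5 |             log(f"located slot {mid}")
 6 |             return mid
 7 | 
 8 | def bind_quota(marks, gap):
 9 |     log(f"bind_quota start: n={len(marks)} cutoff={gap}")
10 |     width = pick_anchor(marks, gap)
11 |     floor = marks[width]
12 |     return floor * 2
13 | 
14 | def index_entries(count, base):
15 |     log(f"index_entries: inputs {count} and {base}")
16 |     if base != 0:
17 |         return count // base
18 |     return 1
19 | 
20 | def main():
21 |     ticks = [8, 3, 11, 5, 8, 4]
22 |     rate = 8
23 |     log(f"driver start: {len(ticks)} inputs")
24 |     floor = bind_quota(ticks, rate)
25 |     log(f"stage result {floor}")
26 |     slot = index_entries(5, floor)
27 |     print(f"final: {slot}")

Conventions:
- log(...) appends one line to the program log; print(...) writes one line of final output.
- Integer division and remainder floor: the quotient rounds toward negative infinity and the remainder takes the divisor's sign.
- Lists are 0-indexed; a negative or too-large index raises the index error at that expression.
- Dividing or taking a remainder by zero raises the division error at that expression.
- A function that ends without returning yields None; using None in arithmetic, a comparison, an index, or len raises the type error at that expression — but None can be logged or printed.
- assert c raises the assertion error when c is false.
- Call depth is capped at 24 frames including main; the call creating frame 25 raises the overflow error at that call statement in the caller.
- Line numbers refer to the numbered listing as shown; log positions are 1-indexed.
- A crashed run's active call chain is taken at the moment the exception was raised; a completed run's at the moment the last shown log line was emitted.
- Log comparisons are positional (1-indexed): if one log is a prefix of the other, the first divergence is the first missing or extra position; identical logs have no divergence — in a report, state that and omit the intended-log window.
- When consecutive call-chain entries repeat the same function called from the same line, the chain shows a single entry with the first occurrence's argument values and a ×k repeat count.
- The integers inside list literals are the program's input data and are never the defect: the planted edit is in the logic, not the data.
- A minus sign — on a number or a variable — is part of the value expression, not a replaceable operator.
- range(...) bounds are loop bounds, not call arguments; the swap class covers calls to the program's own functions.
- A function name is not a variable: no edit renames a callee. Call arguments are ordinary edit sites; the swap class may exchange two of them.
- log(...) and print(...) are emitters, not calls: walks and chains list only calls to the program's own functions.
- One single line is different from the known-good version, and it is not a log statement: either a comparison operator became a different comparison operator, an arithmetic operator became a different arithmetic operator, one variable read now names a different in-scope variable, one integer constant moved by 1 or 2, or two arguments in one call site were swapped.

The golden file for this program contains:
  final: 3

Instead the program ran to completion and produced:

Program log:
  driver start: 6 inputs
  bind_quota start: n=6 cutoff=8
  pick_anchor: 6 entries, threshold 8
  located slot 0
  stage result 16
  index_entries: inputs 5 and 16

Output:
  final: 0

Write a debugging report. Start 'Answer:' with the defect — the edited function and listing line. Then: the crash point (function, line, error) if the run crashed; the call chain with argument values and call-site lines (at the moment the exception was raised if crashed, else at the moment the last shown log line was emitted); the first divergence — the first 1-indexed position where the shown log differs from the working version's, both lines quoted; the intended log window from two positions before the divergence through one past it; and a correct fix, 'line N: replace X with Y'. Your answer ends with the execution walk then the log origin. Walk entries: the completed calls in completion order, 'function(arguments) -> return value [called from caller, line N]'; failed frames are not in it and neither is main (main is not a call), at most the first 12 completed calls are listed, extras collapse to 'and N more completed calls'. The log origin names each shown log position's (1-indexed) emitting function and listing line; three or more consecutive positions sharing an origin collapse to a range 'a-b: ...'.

Answer: the defect is in main at line 26.
Core observation: Position 6 is the first bad log line: 'index_entries: inputs 5 and 16' should read 'index_entries: inputs 16 and 5'.
Call chain: main -> index_entries(5, 16) (called at line 26).
First divergence: at position 6 the run shows 'index_entries: inputs 5 and 16' where the working version logs 'index_entries: inputs 16 and 5'.
Intended log window:
  4: located slot 0
  5: stage result 16
  6: index_entries: inputs 16 and 5
Execution walk:
  pick_anchor([8, 3, 11, 5, 8, 4], 8) -> 0  [called from bind_quota, line 10]
  bind_quota([8, 3, 11, 5, 8, 4], 8) -> 16  [called from main, line 24]
  index_entries(5, 16) -> 0  [called from main, line 26]
Log line origins:
  1: from main, line 23
  2: from bind_quota, line 9
  3: from pick_anchor, line 2
  4: from pick_anchor, line 5
  5: from main, line 25
  6: from index_entries, line 15
A correct fix: line 26: replace `index_entries(5, floor)` with `index_entries(floor, 5)`.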